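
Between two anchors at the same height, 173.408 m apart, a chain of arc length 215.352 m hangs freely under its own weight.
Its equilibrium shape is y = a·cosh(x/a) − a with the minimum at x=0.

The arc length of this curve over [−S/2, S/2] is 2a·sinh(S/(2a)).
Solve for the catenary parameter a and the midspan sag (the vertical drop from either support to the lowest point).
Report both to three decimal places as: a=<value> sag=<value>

a=74.450 sag=56.458

seed: a₀ = √(S³/(24(L−S))) = √(173.408³/(24·41.944)) = 71.971930
iter 1: u=1.204692  f(a)=+3.151e+00  f'(a)=-1.344e+00  a ← 71.971930 − (+3.151e+00/-1.344e+00) = 74.316858
iter 2: u=1.166680  f(a)=+1.605e-01  f'(a)=-1.210e+00  a ← 74.316858 − (+1.605e-01/-1.210e+00) = 74.449545
iter 3: u=1.164601  f(a)=+4.663e-04  f'(a)=-1.203e+00  a ← 74.449545 − (+4.663e-04/-1.203e+00) = 74.449933
iter 4: u=1.164595  f(a)=+3.959e-09  f'(a)=-1.203e+00  a ← 74.449933 − (+3.959e-09/-1.203e+00) = 74.449933
iter 5: u=1.164595  f(a)=+0.000e+00  f'(a)=-1.203e+00  a ← 74.449933 − (+0.000e+00/-1.203e+00) = 74.449933
converged: |Δa| < 1e-12 after 5 iterations
sag = a·(cosh(S/(2a)) − 1) = 74.449933·(cosh(1.164595) − 1) = 56.458102
T_max/T_min = cosh(S/(2a)) = 1.758336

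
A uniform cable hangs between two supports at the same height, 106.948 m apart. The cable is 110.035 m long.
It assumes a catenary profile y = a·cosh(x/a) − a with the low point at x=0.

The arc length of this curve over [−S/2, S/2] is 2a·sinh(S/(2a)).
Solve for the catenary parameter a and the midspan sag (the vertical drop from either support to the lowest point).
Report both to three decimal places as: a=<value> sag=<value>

a=129.047 sag=11.239

seed: a₀ = √(S³/(24(L−S))) = √(106.948³/(24·3.087)) = 128.494656
iter 1: u=0.416157  f(a)=+2.684e-02  f'(a)=-4.889e-02  a ← 128.494656 − (+2.684e-02/-4.889e-02) = 129.043727
iter 2: u=0.414387  f(a)=+1.730e-04  f'(a)=-4.826e-02  a ← 129.043727 − (+1.730e-04/-4.826e-02) = 129.047313
iter 3: u=0.414375  f(a)=+7.293e-09  f'(a)=-4.825e-02  a ← 129.047313 − (+7.293e-09/-4.825e-02) = 129.047313
iter 4: u=0.414375  f(a)=+0.000e+00  f'(a)=-4.825e-02  a ← 129.047313 − (+0.000e+00/-4.825e-02) = 129.047313
converged: |Δa| < 1e-12 after 4 iterations
sag = a·(cosh(S/(2a)) − 1) = 129.047313·(cosh(0.414375) − 1) = 11.238589
T_max/T_min = cosh(S/(2a)) = 1.087089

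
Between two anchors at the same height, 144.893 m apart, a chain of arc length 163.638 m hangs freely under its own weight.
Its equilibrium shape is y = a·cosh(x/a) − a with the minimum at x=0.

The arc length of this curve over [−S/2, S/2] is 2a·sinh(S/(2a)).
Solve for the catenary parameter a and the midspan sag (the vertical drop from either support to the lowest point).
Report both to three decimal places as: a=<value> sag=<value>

a=83.779 sag=33.325

seed: a₀ = √(S³/(24(L−S))) = √(144.893³/(24·18.745)) = 82.228575
iter 1: u=0.881038  f(a)=+7.411e-01  f'(a)=-4.923e-01  a ← 82.228575 − (+7.411e-01/-4.923e-01) = 83.733951
iter 2: u=0.865199  f(a)=+2.084e-02  f'(a)=-4.650e-01  a ← 83.733951 − (+2.084e-02/-4.650e-01) = 83.778774
iter 3: u=0.864736  f(a)=+1.754e-05  f'(a)=-4.642e-01  a ← 83.778774 − (+1.754e-05/-4.642e-01) = 83.778812
iter 4: u=0.864735  f(a)=+1.245e-11  f'(a)=-4.642e-01  a ← 83.778812 − (+1.245e-11/-4.642e-01) = 83.778812
converged: |Δa| < 1e-12 after 4 iterations
sag = a·(cosh(S/(2a)) − 1) = 83.778812·(cosh(0.864735) − 1) = 33.324724
T_max/T_min = cosh(S/(2a)) = 1.397770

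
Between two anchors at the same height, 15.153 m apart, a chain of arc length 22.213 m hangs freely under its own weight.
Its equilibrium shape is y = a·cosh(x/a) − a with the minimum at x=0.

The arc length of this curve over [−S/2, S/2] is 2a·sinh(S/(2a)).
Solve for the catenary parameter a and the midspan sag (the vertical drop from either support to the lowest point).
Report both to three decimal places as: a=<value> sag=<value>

a=4.819 sag=7.288

seed: a₀ = √(S³/(24(L−S))) = √(15.153³/(24·7.060)) = 4.531479
iter 1: u=1.671971  f(a)=+1.055e+00  f'(a)=-4.079e+00  a ← 4.531479 − (+1.055e+00/-4.079e+00) = 4.790168
iter 2: u=1.581677  f(a)=+9.709e-02  f'(a)=-3.360e+00  a ← 4.790168 − (+9.709e-02/-3.360e+00) = 4.819068
iter 3: u=1.572192  f(a)=+1.006e-03  f'(a)=-3.290e+00  a ← 4.819068 − (+1.006e-03/-3.290e+00) = 4.819374
iter 4: u=1.572092  f(a)=+1.106e-07  f'(a)=-3.290e+00  a ← 4.819374 − (+1.106e-07/-3.290e+00) = 4.819374
iter 5: u=1.572092  f(a)=+3.553e-15  f'(a)=-3.290e+00  a ← 4.819374 − (+3.553e-15/-3.290e+00) = 4.819374
converged: |Δa| < 1e-12 after 5 iterations
sag = a·(cosh(S/(2a)) − 1) = 4.819374·(cosh(1.572092) − 1) = 7.287678
T_max/T_min = cosh(S/(2a)) = 2.512163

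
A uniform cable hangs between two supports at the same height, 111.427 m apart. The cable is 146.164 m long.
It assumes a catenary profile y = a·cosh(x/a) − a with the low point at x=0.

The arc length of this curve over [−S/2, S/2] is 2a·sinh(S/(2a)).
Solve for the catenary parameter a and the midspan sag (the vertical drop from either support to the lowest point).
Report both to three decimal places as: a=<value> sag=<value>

a=42.519 sag=42.032

seed: a₀ = √(S³/(24(L−S))) = √(111.427³/(24·34.737)) = 40.736516
iter 1: u=1.367655  f(a)=+3.397e+00  f'(a)=-2.047e+00  a ← 40.736516 − (+3.397e+00/-2.047e+00) = 42.396535
iter 2: u=1.314105  f(a)=+2.187e-01  f'(a)=-1.791e+00  a ← 42.396535 − (+2.187e-01/-1.791e+00) = 42.518660
iter 3: u=1.310331  f(a)=+1.044e-03  f'(a)=-1.774e+00  a ← 42.518660 − (+1.044e-03/-1.774e+00) = 42.519249
iter 4: u=1.310312  f(a)=+2.406e-08  f'(a)=-1.774e+00  a ← 42.519249 − (+2.406e-08/-1.774e+00) = 42.519249
iter 5: u=1.310312  f(a)=+0.000e+00  f'(a)=-1.774e+00  a ← 42.519249 − (+0.000e+00/-1.774e+00) = 42.519249
converged: |Δa| < 1e-12 after 5 iterations
sag = a·(cosh(S/(2a)) − 1) = 42.519249·(cosh(1.310312) − 1) = 42.031713
T_max/T_min = cosh(S/(2a)) = 1.988534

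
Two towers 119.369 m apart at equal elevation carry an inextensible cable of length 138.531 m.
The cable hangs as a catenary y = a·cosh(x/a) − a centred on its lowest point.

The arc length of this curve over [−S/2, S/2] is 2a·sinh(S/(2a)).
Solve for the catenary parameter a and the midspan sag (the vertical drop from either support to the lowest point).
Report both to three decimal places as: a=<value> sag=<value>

seed: a₀ = √(S³/(24(L−S))) = √(119.369³/(24·19.162)) = 60.815082
iter 1: u=0.981410  f(a)=+9.443e-01  f'(a)=-6.930e-01  a ← 60.815082 − (+9.443e-01/-6.930e-01) = 62.177656
iter 2: u=0.959903  f(a)=+3.267e-02  f'(a)=-6.458e-01  a ← 62.177656 − (+3.267e-02/-6.458e-01) = 62.228240
iter 3: u=0.959122  f(a)=+4.220e-05  f'(a)=-6.441e-01  a ← 62.228240 − (+4.220e-05/-6.441e-01) = 62.228306
iter 4: u=0.959121  f(a)=+7.068e-11  f'(a)=-6.441e-01  a ← 62.228306 − (+7.068e-11/-6.441e-01) = 62.228306
iter 5: u=0.959121  f(a)=-2.842e-14  f'(a)=-6.441e-01  a ← 62.228306 − (-2.842e-14/-6.441e-01) = 62.228306
converged: |Δa| < 1e-12 after 5 iterations
sag = a·(cosh(S/(2a)) − 1) = 62.228306·(cosh(0.959121) − 1) = 30.884913
T_max/T_min = cosh(S/(2a)) = 1.496316

a=62.228 sag=30.885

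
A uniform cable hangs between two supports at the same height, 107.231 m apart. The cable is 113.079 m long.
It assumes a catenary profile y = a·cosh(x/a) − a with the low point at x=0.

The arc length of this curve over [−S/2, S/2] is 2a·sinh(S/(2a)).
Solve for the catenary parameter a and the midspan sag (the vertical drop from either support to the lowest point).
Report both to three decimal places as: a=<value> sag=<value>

seed: a₀ = √(S³/(24(L−S))) = √(107.231³/(24·5.848)) = 93.728406
iter 1: u=0.572030  f(a)=+9.643e-02  f'(a)=-1.289e-01  a ← 93.728406 − (+9.643e-02/-1.289e-01) = 94.476386
iter 2: u=0.567502  f(a)=+1.166e-03  f'(a)=-1.258e-01  a ← 94.476386 − (+1.166e-03/-1.258e-01) = 94.485658
iter 3: u=0.567446  f(a)=+1.753e-07  f'(a)=-1.258e-01  a ← 94.485658 − (+1.753e-07/-1.258e-01) = 94.485659
iter 4: u=0.567446  f(a)=+0.000e+00  f'(a)=-1.258e-01  a ← 94.485659 − (+0.000e+00/-1.258e-01) = 94.485659
converged: |Δa| < 1e-12 after 4 iterations
sag = a·(cosh(S/(2a)) − 1) = 94.485659·(cosh(0.567446) − 1) = 15.624535
T_max/T_min = cosh(S/(2a)) = 1.165364

a=94.486 sag=15.625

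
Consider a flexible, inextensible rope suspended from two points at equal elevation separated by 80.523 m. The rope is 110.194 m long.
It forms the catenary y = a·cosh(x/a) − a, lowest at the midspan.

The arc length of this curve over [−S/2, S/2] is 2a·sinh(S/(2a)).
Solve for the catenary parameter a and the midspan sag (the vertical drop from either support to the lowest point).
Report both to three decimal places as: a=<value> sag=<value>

a=28.463 sag=33.552

seed: a₀ = √(S³/(24(L−S))) = √(80.523³/(24·29.671)) = 27.077478
iter 1: u=1.486900  f(a)=+3.458e+00  f'(a)=-2.716e+00  a ← 27.077478 − (+3.458e+00/-2.716e+00) = 28.350696
iter 2: u=1.420124  f(a)=+2.589e-01  f'(a)=-2.323e+00  a ← 28.350696 − (+2.589e-01/-2.323e+00) = 28.462119
iter 3: u=1.414564  f(a)=+1.710e-03  f'(a)=-2.293e+00  a ← 28.462119 − (+1.710e-03/-2.293e+00) = 28.462865
iter 4: u=1.414527  f(a)=+7.572e-08  f'(a)=-2.292e+00  a ← 28.462865 − (+7.572e-08/-2.292e+00) = 28.462865
iter 5: u=1.414527  f(a)=+2.842e-14  f'(a)=-2.292e+00  a ← 28.462865 − (+2.842e-14/-2.292e+00) = 28.462865
converged: |Δa| < 1e-12 after 5 iterations
sag = a·(cosh(S/(2a)) − 1) = 28.462865·(cosh(1.414527) − 1) = 33.551763
T_max/T_min = cosh(S/(2a)) = 2.178791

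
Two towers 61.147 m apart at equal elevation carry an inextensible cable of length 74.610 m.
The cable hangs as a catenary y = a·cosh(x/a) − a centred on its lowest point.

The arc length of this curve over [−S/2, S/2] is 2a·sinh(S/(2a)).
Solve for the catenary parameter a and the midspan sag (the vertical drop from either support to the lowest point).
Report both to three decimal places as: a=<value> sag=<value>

seed: a₀ = √(S³/(24(L−S))) = √(61.147³/(24·13.463)) = 26.600279
iter 1: u=1.149368  f(a)=+9.178e-01  f'(a)=-1.152e+00  a ← 26.600279 − (+9.178e-01/-1.152e+00) = 27.396639
iter 2: u=1.115958  f(a)=+4.283e-02  f'(a)=-1.047e+00  a ← 27.396639 − (+4.283e-02/-1.047e+00) = 27.437537
iter 3: u=1.114295  f(a)=+1.034e-04  f'(a)=-1.042e+00  a ← 27.437537 − (+1.034e-04/-1.042e+00) = 27.437637
iter 4: u=1.114291  f(a)=+6.054e-10  f'(a)=-1.042e+00  a ← 27.437637 − (+6.054e-10/-1.042e+00) = 27.437637
iter 5: u=1.114291  f(a)=+0.000e+00  f'(a)=-1.042e+00  a ← 27.437637 − (+0.000e+00/-1.042e+00) = 27.437637
converged: |Δa| < 1e-12 after 5 iterations
sag = a·(cosh(S/(2a)) − 1) = 27.437637·(cosh(1.114291) − 1) = 18.870969
T_max/T_min = cosh(S/(2a)) = 1.687777

a=27.438 sag=18.871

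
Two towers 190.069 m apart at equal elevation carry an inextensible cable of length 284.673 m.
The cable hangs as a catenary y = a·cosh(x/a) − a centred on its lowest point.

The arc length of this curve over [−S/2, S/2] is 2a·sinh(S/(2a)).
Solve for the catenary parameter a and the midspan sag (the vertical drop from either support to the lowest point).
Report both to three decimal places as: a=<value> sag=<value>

seed: a₀ = √(S³/(24(L−S))) = √(190.069³/(24·94.604)) = 54.992893
iter 1: u=1.728123  f(a)=+1.517e+01  f'(a)=-4.584e+00  a ← 54.992893 − (+1.517e+01/-4.584e+00) = 58.303045
iter 2: u=1.630009  f(a)=+1.478e+00  f'(a)=-3.731e+00  a ← 58.303045 − (+1.478e+00/-3.731e+00) = 58.699203
iter 3: u=1.619008  f(a)=+1.736e-02  f'(a)=-3.644e+00  a ← 58.699203 − (+1.736e-02/-3.644e+00) = 58.703969
iter 4: u=1.618877  f(a)=+2.459e-06  f'(a)=-3.643e+00  a ← 58.703969 − (+2.459e-06/-3.643e+00) = 58.703969
iter 5: u=1.618877  f(a)=+0.000e+00  f'(a)=-3.643e+00  a ← 58.703969 − (+0.000e+00/-3.643e+00) = 58.703969
converged: |Δa| < 1e-12 after 5 iterations
sag = a·(cosh(S/(2a)) − 1) = 58.703969·(cosh(1.618877) − 1) = 95.263025
T_max/T_min = cosh(S/(2a)) = 2.622770

a=58.704 sag=95.263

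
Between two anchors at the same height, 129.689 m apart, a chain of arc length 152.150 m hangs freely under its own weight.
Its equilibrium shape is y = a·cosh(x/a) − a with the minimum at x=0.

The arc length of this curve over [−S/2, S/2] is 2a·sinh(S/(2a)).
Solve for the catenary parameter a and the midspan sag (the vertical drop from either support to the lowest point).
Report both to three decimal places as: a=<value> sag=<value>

a=65.202 sag=34.991

seed: a₀ = √(S³/(24(L−S))) = √(129.689³/(24·22.461)) = 63.611340
iter 1: u=1.019386  f(a)=+1.196e+00  f'(a)=-7.824e-01  a ← 63.611340 − (+1.196e+00/-7.824e-01) = 65.140453
iter 2: u=0.995457  f(a)=+4.449e-02  f'(a)=-7.251e-01  a ← 65.140453 − (+4.449e-02/-7.251e-01) = 65.201813
iter 3: u=0.994520  f(a)=+6.682e-05  f'(a)=-7.230e-01  a ← 65.201813 − (+6.682e-05/-7.230e-01) = 65.201906
iter 4: u=0.994518  f(a)=+1.512e-10  f'(a)=-7.230e-01  a ← 65.201906 − (+1.512e-10/-7.230e-01) = 65.201906
iter 5: u=0.994518  f(a)=-2.842e-14  f'(a)=-7.230e-01  a ← 65.201906 − (-2.842e-14/-7.230e-01) = 65.201906
converged: |Δa| < 1e-12 after 5 iterations
sag = a·(cosh(S/(2a)) − 1) = 65.201906·(cosh(0.994518) − 1) = 34.991378
T_max/T_min = cosh(S/(2a)) = 1.536662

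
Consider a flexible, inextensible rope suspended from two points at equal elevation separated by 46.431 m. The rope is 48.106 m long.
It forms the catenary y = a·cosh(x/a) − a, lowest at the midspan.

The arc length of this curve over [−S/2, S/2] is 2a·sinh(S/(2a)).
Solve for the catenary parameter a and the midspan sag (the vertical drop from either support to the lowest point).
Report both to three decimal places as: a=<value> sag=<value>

a=50.168 sag=5.468

seed: a₀ = √(S³/(24(L−S))) = √(46.431³/(24·1.675)) = 49.899826
iter 1: u=0.465242  f(a)=+1.822e-02  f'(a)=-6.860e-02  a ← 49.899826 − (+1.822e-02/-6.860e-02) = 50.165448
iter 2: u=0.462779  f(a)=+1.465e-04  f'(a)=-6.750e-02  a ← 50.165448 − (+1.465e-04/-6.750e-02) = 50.167619
iter 3: u=0.462759  f(a)=+9.644e-09  f'(a)=-6.749e-02  a ← 50.167619 − (+9.644e-09/-6.749e-02) = 50.167619
iter 4: u=0.462759  f(a)=+0.000e+00  f'(a)=-6.749e-02  a ← 50.167619 − (+0.000e+00/-6.749e-02) = 50.167619
converged: |Δa| < 1e-12 after 4 iterations
sag = a·(cosh(S/(2a)) − 1) = 50.167619·(cosh(0.462759) − 1) = 5.468132
T_max/T_min = cosh(S/(2a)) = 1.108997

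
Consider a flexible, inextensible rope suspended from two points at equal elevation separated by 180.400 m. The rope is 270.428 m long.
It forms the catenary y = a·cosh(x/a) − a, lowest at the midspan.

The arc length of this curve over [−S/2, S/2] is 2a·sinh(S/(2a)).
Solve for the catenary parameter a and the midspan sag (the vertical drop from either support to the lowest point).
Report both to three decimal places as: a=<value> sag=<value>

a=55.653 sag=90.566

seed: a₀ = √(S³/(24(L−S))) = √(180.400³/(24·90.028)) = 52.126718
iter 1: u=1.730399  f(a)=+1.448e+01  f'(a)=-4.605e+00  a ← 52.126718 − (+1.448e+01/-4.605e+00) = 55.270924
iter 2: u=1.631961  f(a)=+1.414e+00  f'(a)=-3.746e+00  a ← 55.270924 − (+1.414e+00/-3.746e+00) = 55.648255
iter 3: u=1.620895  f(a)=+1.669e-02  f'(a)=-3.658e+00  a ← 55.648255 − (+1.669e-02/-3.658e+00) = 55.652817
iter 4: u=1.620763  f(a)=+2.388e-06  f'(a)=-3.657e+00  a ← 55.652817 − (+2.388e-06/-3.657e+00) = 55.652818
iter 5: u=1.620763  f(a)=+5.684e-14  f'(a)=-3.657e+00  a ← 55.652818 − (+5.684e-14/-3.657e+00) = 55.652818
converged: |Δa| < 1e-12 after 5 iterations
sag = a·(cosh(S/(2a)) − 1) = 55.652818·(cosh(1.620763) − 1) = 90.566408
T_max/T_min = cosh(S/(2a)) = 2.627346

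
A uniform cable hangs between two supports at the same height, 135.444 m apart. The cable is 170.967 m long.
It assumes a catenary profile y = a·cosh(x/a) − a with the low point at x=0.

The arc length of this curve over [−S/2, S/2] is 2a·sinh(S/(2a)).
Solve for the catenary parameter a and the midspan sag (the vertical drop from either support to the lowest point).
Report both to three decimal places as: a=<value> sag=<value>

seed: a₀ = √(S³/(24(L−S))) = √(135.444³/(24·35.523)) = 53.985760
iter 1: u=1.254442  f(a)=+2.902e+00  f'(a)=-1.535e+00  a ← 53.985760 − (+2.902e+00/-1.535e+00) = 55.876227
iter 2: u=1.212000  f(a)=+1.594e-01  f'(a)=-1.371e+00  a ← 55.876227 − (+1.594e-01/-1.371e+00) = 55.992525
iter 3: u=1.209483  f(a)=+5.428e-04  f'(a)=-1.361e+00  a ← 55.992525 − (+5.428e-04/-1.361e+00) = 55.992923
iter 4: u=1.209474  f(a)=+6.341e-09  f'(a)=-1.361e+00  a ← 55.992923 − (+6.341e-09/-1.361e+00) = 55.992923
iter 5: u=1.209474  f(a)=+2.842e-14  f'(a)=-1.361e+00  a ← 55.992923 − (+2.842e-14/-1.361e+00) = 55.992923
converged: |Δa| < 1e-12 after 5 iterations
sag = a·(cosh(S/(2a)) − 1) = 55.992923·(cosh(1.209474) − 1) = 46.196295
T_max/T_min = cosh(S/(2a)) = 1.825038

a=55.993 sag=46.196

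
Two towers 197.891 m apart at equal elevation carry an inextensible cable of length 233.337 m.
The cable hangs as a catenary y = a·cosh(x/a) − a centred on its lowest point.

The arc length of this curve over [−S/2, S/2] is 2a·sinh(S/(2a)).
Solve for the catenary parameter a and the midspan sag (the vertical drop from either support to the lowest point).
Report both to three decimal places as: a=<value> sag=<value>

seed: a₀ = √(S³/(24(L−S))) = √(197.891³/(24·35.446)) = 95.444263
iter 1: u=1.036684  f(a)=+1.954e+00  f'(a)=-8.257e-01  a ← 95.444263 − (+1.954e+00/-8.257e-01) = 97.810940
iter 2: u=1.011600  f(a)=+7.505e-02  f'(a)=-7.634e-01  a ← 97.810940 − (+7.505e-02/-7.634e-01) = 97.909247
iter 3: u=1.010584  f(a)=+1.205e-04  f'(a)=-7.609e-01  a ← 97.909247 − (+1.205e-04/-7.609e-01) = 97.909406
iter 4: u=1.010582  f(a)=+3.115e-10  f'(a)=-7.609e-01  a ← 97.909406 − (+3.115e-10/-7.609e-01) = 97.909406
iter 5: u=1.010582  f(a)=+2.842e-14  f'(a)=-7.609e-01  a ← 97.909406 − (+2.842e-14/-7.609e-01) = 97.909406
converged: |Δa| < 1e-12 after 5 iterations
sag = a·(cosh(S/(2a)) − 1) = 97.909406·(cosh(1.010582) − 1) = 54.398804
T_max/T_min = cosh(S/(2a)) = 1.555603

a=97.909 sag=54.399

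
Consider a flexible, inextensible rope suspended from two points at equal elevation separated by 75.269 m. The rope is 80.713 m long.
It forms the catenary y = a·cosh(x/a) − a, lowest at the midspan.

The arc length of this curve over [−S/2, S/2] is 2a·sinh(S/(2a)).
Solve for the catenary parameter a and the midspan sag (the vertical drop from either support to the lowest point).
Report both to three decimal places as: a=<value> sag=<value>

a=57.739 sag=12.706

seed: a₀ = √(S³/(24(L−S))) = √(75.269³/(24·5.444)) = 57.129384
iter 1: u=0.658759  f(a)=+1.194e-01  f'(a)=-1.990e-01  a ← 57.129384 − (+1.194e-01/-1.990e-01) = 57.729192
iter 2: u=0.651915  f(a)=+1.906e-03  f'(a)=-1.927e-01  a ← 57.729192 − (+1.906e-03/-1.927e-01) = 57.739083
iter 3: u=0.651803  f(a)=+5.034e-07  f'(a)=-1.926e-01  a ← 57.739083 − (+5.034e-07/-1.926e-01) = 57.739086
iter 4: u=0.651803  f(a)=+1.421e-14  f'(a)=-1.926e-01  a ← 57.739086 − (+1.421e-14/-1.926e-01) = 57.739086
converged: |Δa| < 1e-12 after 4 iterations
sag = a·(cosh(S/(2a)) − 1) = 57.739086·(cosh(0.651803) − 1) = 12.705567
T_max/T_min = cosh(S/(2a)) = 1.220051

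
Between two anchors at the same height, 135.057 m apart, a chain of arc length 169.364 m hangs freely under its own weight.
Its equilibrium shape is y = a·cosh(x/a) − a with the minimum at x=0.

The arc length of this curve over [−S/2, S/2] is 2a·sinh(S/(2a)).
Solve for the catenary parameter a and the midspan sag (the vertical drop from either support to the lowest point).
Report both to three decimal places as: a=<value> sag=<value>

seed: a₀ = √(S³/(24(L−S))) = √(135.057³/(24·34.307)) = 54.698908
iter 1: u=1.234549  f(a)=+2.711e+00  f'(a)=-1.456e+00  a ← 54.698908 − (+2.711e+00/-1.456e+00) = 56.560698
iter 2: u=1.193912  f(a)=+1.446e-01  f'(a)=-1.305e+00  a ← 56.560698 − (+1.446e-01/-1.305e+00) = 56.671509
iter 3: u=1.191578  f(a)=+4.624e-04  f'(a)=-1.296e+00  a ← 56.671509 − (+4.624e-04/-1.296e+00) = 56.671866
iter 4: u=1.191570  f(a)=+4.762e-09  f'(a)=-1.296e+00  a ← 56.671866 − (+4.762e-09/-1.296e+00) = 56.671866
iter 5: u=1.191570  f(a)=+0.000e+00  f'(a)=-1.296e+00  a ← 56.671866 − (+0.000e+00/-1.296e+00) = 56.671866
converged: |Δa| < 1e-12 after 5 iterations
sag = a·(cosh(S/(2a)) − 1) = 56.671866·(cosh(1.191570) − 1) = 45.223873
T_max/T_min = cosh(S/(2a)) = 1.797995

a=56.672 sag=45.224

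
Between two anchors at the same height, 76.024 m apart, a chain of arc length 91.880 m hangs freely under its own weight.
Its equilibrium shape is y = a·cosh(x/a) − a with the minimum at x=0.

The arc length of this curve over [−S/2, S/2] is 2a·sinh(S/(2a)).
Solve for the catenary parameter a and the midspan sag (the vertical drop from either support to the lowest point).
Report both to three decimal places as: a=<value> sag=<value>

a=34.996 sag=22.755

seed: a₀ = √(S³/(24(L−S))) = √(76.024³/(24·15.856)) = 33.980020
iter 1: u=1.118657  f(a)=+1.022e+00  f'(a)=-1.055e+00  a ← 33.980020 − (+1.022e+00/-1.055e+00) = 34.948564
iter 2: u=1.087656  f(a)=+4.533e-02  f'(a)=-9.637e-01  a ← 34.948564 − (+4.533e-02/-9.637e-01) = 34.995607
iter 3: u=1.086193  f(a)=+9.833e-05  f'(a)=-9.595e-01  a ← 34.995607 − (+9.833e-05/-9.595e-01) = 34.995709
iter 4: u=1.086190  f(a)=+4.648e-10  f'(a)=-9.595e-01  a ← 34.995709 − (+4.648e-10/-9.595e-01) = 34.995709
iter 5: u=1.086190  f(a)=+0.000e+00  f'(a)=-9.595e-01  a ← 34.995709 − (+0.000e+00/-9.595e-01) = 34.995709
converged: |Δa| < 1e-12 after 5 iterations
sag = a·(cosh(S/(2a)) − 1) = 34.995709·(cosh(1.086190) − 1) = 22.755336
T_max/T_min = cosh(S/(2a)) = 1.650232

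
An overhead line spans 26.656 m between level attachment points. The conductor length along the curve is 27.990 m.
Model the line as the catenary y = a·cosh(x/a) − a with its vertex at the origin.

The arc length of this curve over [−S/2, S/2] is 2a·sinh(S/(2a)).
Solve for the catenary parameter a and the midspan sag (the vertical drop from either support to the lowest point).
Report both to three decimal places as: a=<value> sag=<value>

seed: a₀ = √(S³/(24(L−S))) = √(26.656³/(24·1.334)) = 24.322540
iter 1: u=0.547969  f(a)=+2.017e-02  f'(a)=-1.130e-01  a ← 24.322540 − (+2.017e-02/-1.130e-01) = 24.501018
iter 2: u=0.543977  f(a)=+2.242e-04  f'(a)=-1.105e-01  a ← 24.501018 − (+2.242e-04/-1.105e-01) = 24.503046
iter 3: u=0.543932  f(a)=+2.838e-08  f'(a)=-1.105e-01  a ← 24.503046 − (+2.838e-08/-1.105e-01) = 24.503046
iter 4: u=0.543932  f(a)=+7.105e-15  f'(a)=-1.105e-01  a ← 24.503046 − (+7.105e-15/-1.105e-01) = 24.503046
converged: |Δa| < 1e-12 after 4 iterations
sag = a·(cosh(S/(2a)) − 1) = 24.503046·(cosh(0.543932) − 1) = 3.715021
T_max/T_min = cosh(S/(2a)) = 1.151615

a=24.503 sag=3.715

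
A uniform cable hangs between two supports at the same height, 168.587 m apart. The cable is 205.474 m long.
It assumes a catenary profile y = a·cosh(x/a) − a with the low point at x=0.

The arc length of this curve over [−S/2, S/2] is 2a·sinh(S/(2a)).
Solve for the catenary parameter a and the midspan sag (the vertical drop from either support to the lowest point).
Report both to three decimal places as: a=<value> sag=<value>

seed: a₀ = √(S³/(24(L−S))) = √(168.587³/(24·36.887)) = 73.568828
iter 1: u=1.145777  f(a)=+2.498e+00  f'(a)=-1.141e+00  a ← 73.568828 − (+2.498e+00/-1.141e+00) = 75.758904
iter 2: u=1.112655  f(a)=+1.159e-01  f'(a)=-1.037e+00  a ← 75.758904 − (+1.159e-01/-1.037e+00) = 75.870656
iter 3: u=1.111016  f(a)=+2.763e-04  f'(a)=-1.032e+00  a ← 75.870656 − (+2.763e-04/-1.032e+00) = 75.870924
iter 4: u=1.111012  f(a)=+1.579e-09  f'(a)=-1.032e+00  a ← 75.870924 − (+1.579e-09/-1.032e+00) = 75.870924
iter 5: u=1.111012  f(a)=-2.842e-14  f'(a)=-1.032e+00  a ← 75.870924 − (-2.842e-14/-1.032e+00) = 75.870924
converged: |Δa| < 1e-12 after 5 iterations
sag = a·(cosh(S/(2a)) − 1) = 75.870924·(cosh(1.111012) − 1) = 51.844730
T_max/T_min = cosh(S/(2a)) = 1.683328

a=75.871 sag=51.845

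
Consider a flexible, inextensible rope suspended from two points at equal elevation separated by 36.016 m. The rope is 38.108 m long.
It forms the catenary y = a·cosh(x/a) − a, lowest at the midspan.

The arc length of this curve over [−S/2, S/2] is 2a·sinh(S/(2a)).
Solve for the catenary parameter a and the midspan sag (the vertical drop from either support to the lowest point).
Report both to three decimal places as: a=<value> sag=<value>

a=30.766 sag=5.422

seed: a₀ = √(S³/(24(L−S))) = √(36.016³/(24·2.092)) = 30.503997
iter 1: u=0.590349  f(a)=+3.676e-02  f'(a)=-1.420e-01  a ← 30.503997 − (+3.676e-02/-1.420e-01) = 30.762854
iter 2: u=0.585381  f(a)=+4.732e-04  f'(a)=-1.384e-01  a ← 30.762854 − (+4.732e-04/-1.384e-01) = 30.766274
iter 3: u=0.585316  f(a)=+8.066e-08  f'(a)=-1.383e-01  a ← 30.766274 − (+8.066e-08/-1.383e-01) = 30.766274
iter 4: u=0.585316  f(a)=+7.105e-15  f'(a)=-1.383e-01  a ← 30.766274 − (+7.105e-15/-1.383e-01) = 30.766274
converged: |Δa| < 1e-12 after 4 iterations
sag = a·(cosh(S/(2a)) − 1) = 30.766274·(cosh(0.585316) − 1) = 5.422378
T_max/T_min = cosh(S/(2a)) = 1.176244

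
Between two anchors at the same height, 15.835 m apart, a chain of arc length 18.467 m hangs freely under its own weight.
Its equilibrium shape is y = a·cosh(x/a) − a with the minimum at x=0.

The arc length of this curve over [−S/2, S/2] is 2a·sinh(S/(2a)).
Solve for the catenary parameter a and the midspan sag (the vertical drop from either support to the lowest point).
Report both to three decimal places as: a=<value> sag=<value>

seed: a₀ = √(S³/(24(L−S))) = √(15.835³/(24·2.632)) = 7.928272
iter 1: u=0.998641  f(a)=+1.344e-01  f'(a)=-7.326e-01  a ← 7.928272 − (+1.344e-01/-7.326e-01) = 8.111739
iter 2: u=0.976055  f(a)=+4.807e-03  f'(a)=-6.810e-01  a ← 8.111739 − (+4.807e-03/-6.810e-01) = 8.118797
iter 3: u=0.975206  f(a)=+6.654e-06  f'(a)=-6.791e-01  a ← 8.118797 − (+6.654e-06/-6.791e-01) = 8.118807
iter 4: u=0.975205  f(a)=+1.279e-11  f'(a)=-6.791e-01  a ← 8.118807 − (+1.279e-11/-6.791e-01) = 8.118807
iter 5: u=0.975205  f(a)=+0.000e+00  f'(a)=-6.791e-01  a ← 8.118807 − (+0.000e+00/-6.791e-01) = 8.118807
converged: |Δa| < 1e-12 after 5 iterations
sag = a·(cosh(S/(2a)) − 1) = 8.118807·(cosh(0.975205) − 1) = 4.176418
T_max/T_min = cosh(S/(2a)) = 1.514413

a=8.119 sag=4.176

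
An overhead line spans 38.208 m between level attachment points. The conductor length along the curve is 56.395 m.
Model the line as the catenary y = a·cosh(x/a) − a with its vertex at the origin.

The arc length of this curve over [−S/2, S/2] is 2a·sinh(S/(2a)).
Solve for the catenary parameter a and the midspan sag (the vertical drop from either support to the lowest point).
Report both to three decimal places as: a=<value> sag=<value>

seed: a₀ = √(S³/(24(L−S))) = √(38.208³/(24·18.187)) = 11.304342
iter 1: u=1.689970  f(a)=+2.781e+00  f'(a)=-4.236e+00  a ← 11.304342 − (+2.781e+00/-4.236e+00) = 11.960906
iter 2: u=1.597203  f(a)=+2.607e-01  f'(a)=-3.476e+00  a ← 11.960906 − (+2.607e-01/-3.476e+00) = 12.035911
iter 3: u=1.587250  f(a)=+2.814e-03  f'(a)=-3.401e+00  a ← 12.035911 − (+2.814e-03/-3.401e+00) = 12.036738
iter 4: u=1.587141  f(a)=+3.357e-07  f'(a)=-3.400e+00  a ← 12.036738 − (+3.357e-07/-3.400e+00) = 12.036738
iter 5: u=1.587141  f(a)=+0.000e+00  f'(a)=-3.400e+00  a ← 12.036738 − (+0.000e+00/-3.400e+00) = 12.036738
converged: |Δa| < 1e-12 after 5 iterations
sag = a·(cosh(S/(2a)) − 1) = 12.036738·(cosh(1.587141) − 1) = 18.622389
T_max/T_min = cosh(S/(2a)) = 2.547129

a=12.037 sag=18.622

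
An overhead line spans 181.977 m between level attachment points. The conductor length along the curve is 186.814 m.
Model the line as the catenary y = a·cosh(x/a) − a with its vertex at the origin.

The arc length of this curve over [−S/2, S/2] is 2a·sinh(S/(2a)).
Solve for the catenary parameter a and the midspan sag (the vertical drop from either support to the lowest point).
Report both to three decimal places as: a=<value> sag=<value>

a=228.743 sag=18.336

seed: a₀ = √(S³/(24(L−S))) = √(181.977³/(24·4.837)) = 227.840585
iter 1: u=0.399352  f(a)=+3.872e-02  f'(a)=-4.314e-02  a ← 227.840585 − (+3.872e-02/-4.314e-02) = 228.738057
iter 2: u=0.397785  f(a)=+2.300e-04  f'(a)=-4.263e-02  a ← 228.738057 − (+2.300e-04/-4.263e-02) = 228.743452
iter 3: u=0.397775  f(a)=+8.220e-09  f'(a)=-4.263e-02  a ← 228.743452 − (+8.220e-09/-4.263e-02) = 228.743452
iter 4: u=0.397775  f(a)=+0.000e+00  f'(a)=-4.263e-02  a ← 228.743452 − (+0.000e+00/-4.263e-02) = 228.743452
converged: |Δa| < 1e-12 after 4 iterations
sag = a·(cosh(S/(2a)) − 1) = 228.743452·(cosh(0.397775) − 1) = 18.336362
T_max/T_min = cosh(S/(2a)) = 1.080161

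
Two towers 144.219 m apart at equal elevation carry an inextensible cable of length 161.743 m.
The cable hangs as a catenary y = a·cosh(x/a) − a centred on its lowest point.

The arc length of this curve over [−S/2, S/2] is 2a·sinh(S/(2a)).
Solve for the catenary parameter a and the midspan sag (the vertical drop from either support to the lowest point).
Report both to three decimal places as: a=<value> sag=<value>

a=85.950 sag=32.065

seed: a₀ = √(S³/(24(L−S))) = √(144.219³/(24·17.524)) = 84.452299
iter 1: u=0.853849  f(a)=+6.500e-01  f'(a)=-4.461e-01  a ← 84.452299 − (+6.500e-01/-4.461e-01) = 85.909513
iter 2: u=0.839366  f(a)=+1.721e-02  f'(a)=-4.227e-01  a ← 85.909513 − (+1.721e-02/-4.227e-01) = 85.950214
iter 3: u=0.838968  f(a)=+1.278e-05  f'(a)=-4.221e-01  a ← 85.950214 − (+1.278e-05/-4.221e-01) = 85.950244
iter 4: u=0.838968  f(a)=+7.077e-12  f'(a)=-4.221e-01  a ← 85.950244 − (+7.077e-12/-4.221e-01) = 85.950244
converged: |Δa| < 1e-12 after 4 iterations
sag = a·(cosh(S/(2a)) − 1) = 85.950244·(cosh(0.838968) − 1) = 32.065195
T_max/T_min = cosh(S/(2a)) = 1.373067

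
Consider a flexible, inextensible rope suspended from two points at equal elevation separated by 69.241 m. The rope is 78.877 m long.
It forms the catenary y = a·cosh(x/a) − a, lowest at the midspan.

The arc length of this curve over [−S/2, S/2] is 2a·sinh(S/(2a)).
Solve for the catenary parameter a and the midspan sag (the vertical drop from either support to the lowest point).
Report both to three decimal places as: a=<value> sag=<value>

a=38.654 sag=16.569

seed: a₀ = √(S³/(24(L−S))) = √(69.241³/(24·9.636)) = 37.887067
iter 1: u=0.913781  f(a)=+4.104e-01  f'(a)=-5.524e-01  a ← 37.887067 − (+4.104e-01/-5.524e-01) = 38.629954
iter 2: u=0.896209  f(a)=+1.238e-02  f'(a)=-5.195e-01  a ← 38.629954 − (+1.238e-02/-5.195e-01) = 38.653784
iter 3: u=0.895656  f(a)=+1.205e-05  f'(a)=-5.185e-01  a ← 38.653784 − (+1.205e-05/-5.185e-01) = 38.653808
iter 4: u=0.895656  f(a)=+1.143e-11  f'(a)=-5.185e-01  a ← 38.653808 − (+1.143e-11/-5.185e-01) = 38.653808
converged: |Δa| < 1e-12 after 4 iterations
sag = a·(cosh(S/(2a)) − 1) = 38.653808·(cosh(0.895656) − 1) = 16.568580
T_max/T_min = cosh(S/(2a)) = 1.428640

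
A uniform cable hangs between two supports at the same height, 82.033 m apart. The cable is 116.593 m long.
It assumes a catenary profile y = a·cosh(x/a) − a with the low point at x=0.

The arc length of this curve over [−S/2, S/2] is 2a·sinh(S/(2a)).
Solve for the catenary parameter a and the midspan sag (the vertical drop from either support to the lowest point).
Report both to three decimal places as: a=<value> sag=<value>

a=27.292 sag=37.076

seed: a₀ = √(S³/(24(L−S))) = √(82.033³/(24·34.560)) = 25.798259
iter 1: u=1.589894  f(a)=+4.640e+00  f'(a)=-3.421e+00  a ← 25.798259 − (+4.640e+00/-3.421e+00) = 27.154841
iter 2: u=1.510467  f(a)=+3.911e-01  f'(a)=-2.866e+00  a ← 27.154841 − (+3.911e-01/-2.866e+00) = 27.291310
iter 3: u=1.502914  f(a)=+3.344e-03  f'(a)=-2.817e+00  a ← 27.291310 − (+3.344e-03/-2.817e+00) = 27.292497
iter 4: u=1.502849  f(a)=+2.491e-07  f'(a)=-2.817e+00  a ← 27.292497 − (+2.491e-07/-2.817e+00) = 27.292497
iter 5: u=1.502849  f(a)=-2.842e-14  f'(a)=-2.817e+00  a ← 27.292497 − (-2.842e-14/-2.817e+00) = 27.292497
converged: |Δa| < 1e-12 after 5 iterations
sag = a·(cosh(S/(2a)) − 1) = 27.292497·(cosh(1.502849) − 1) = 37.076458
T_max/T_min = cosh(S/(2a)) = 2.358485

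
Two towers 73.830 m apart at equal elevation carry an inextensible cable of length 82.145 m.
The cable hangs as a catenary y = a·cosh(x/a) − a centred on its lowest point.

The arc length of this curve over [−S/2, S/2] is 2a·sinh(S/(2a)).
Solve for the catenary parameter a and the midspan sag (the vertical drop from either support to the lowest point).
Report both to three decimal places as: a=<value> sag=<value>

a=45.647 sag=15.758

seed: a₀ = √(S³/(24(L−S))) = √(73.830³/(24·8.315)) = 44.906846
iter 1: u=0.822035  f(a)=+2.855e-01  f'(a)=-3.960e-01  a ← 44.906846 − (+2.855e-01/-3.960e-01) = 45.627888
iter 2: u=0.809045  f(a)=+7.022e-03  f'(a)=-3.767e-01  a ← 45.627888 − (+7.022e-03/-3.767e-01) = 45.646528
iter 3: u=0.808714  f(a)=+4.484e-06  f'(a)=-3.762e-01  a ← 45.646528 − (+4.484e-06/-3.762e-01) = 45.646540
iter 4: u=0.808714  f(a)=+1.847e-12  f'(a)=-3.762e-01  a ← 45.646540 − (+1.847e-12/-3.762e-01) = 45.646540
converged: |Δa| < 1e-12 after 4 iterations
sag = a·(cosh(S/(2a)) − 1) = 45.646540·(cosh(0.808714) − 1) = 15.758320
T_max/T_min = cosh(S/(2a)) = 1.345225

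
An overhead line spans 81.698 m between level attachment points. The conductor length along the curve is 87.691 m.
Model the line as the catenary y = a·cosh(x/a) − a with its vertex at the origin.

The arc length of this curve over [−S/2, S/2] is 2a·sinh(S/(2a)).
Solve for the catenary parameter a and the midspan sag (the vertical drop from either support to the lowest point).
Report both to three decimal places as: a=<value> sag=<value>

a=62.239 sag=13.893

seed: a₀ = √(S³/(24(L−S))) = √(81.698³/(24·5.993)) = 61.572867
iter 1: u=0.663425  f(a)=+1.333e-01  f'(a)=-2.034e-01  a ← 61.572867 − (+1.333e-01/-2.034e-01) = 62.228216
iter 2: u=0.656439  f(a)=+2.158e-03  f'(a)=-1.968e-01  a ← 62.228216 − (+2.158e-03/-1.968e-01) = 62.239178
iter 3: u=0.656323  f(a)=+5.862e-07  f'(a)=-1.967e-01  a ← 62.239178 − (+5.862e-07/-1.967e-01) = 62.239181
iter 4: u=0.656323  f(a)=+2.842e-14  f'(a)=-1.967e-01  a ← 62.239181 − (+2.842e-14/-1.967e-01) = 62.239181
converged: |Δa| < 1e-12 after 4 iterations
sag = a·(cosh(S/(2a)) − 1) = 62.239181·(cosh(0.656323) − 1) = 13.893227
T_max/T_min = cosh(S/(2a)) = 1.223223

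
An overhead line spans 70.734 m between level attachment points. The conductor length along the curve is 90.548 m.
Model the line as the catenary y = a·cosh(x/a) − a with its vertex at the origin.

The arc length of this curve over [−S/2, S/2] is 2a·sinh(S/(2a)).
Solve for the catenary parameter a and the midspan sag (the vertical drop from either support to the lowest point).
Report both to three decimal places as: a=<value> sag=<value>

a=28.360 sag=25.063

seed: a₀ = √(S³/(24(L−S))) = √(70.734³/(24·19.814)) = 27.280393
iter 1: u=1.296426  f(a)=+1.733e+00  f'(a)=-1.712e+00  a ← 27.280393 − (+1.733e+00/-1.712e+00) = 28.292904
iter 2: u=1.250031  f(a)=+1.012e-01  f'(a)=-1.517e+00  a ← 28.292904 − (+1.012e-01/-1.517e+00) = 28.359581
iter 3: u=1.247092  f(a)=+3.920e-04  f'(a)=-1.506e+00  a ← 28.359581 − (+3.920e-04/-1.506e+00) = 28.359841
iter 4: u=1.247080  f(a)=+5.933e-09  f'(a)=-1.506e+00  a ← 28.359841 − (+5.933e-09/-1.506e+00) = 28.359841
iter 5: u=1.247080  f(a)=+1.421e-14  f'(a)=-1.506e+00  a ← 28.359841 − (+1.421e-14/-1.506e+00) = 28.359841
converged: |Δa| < 1e-12 after 5 iterations
sag = a·(cosh(S/(2a)) − 1) = 28.359841·(cosh(1.247080) − 1) = 25.063147
T_max/T_min = cosh(S/(2a)) = 1.883755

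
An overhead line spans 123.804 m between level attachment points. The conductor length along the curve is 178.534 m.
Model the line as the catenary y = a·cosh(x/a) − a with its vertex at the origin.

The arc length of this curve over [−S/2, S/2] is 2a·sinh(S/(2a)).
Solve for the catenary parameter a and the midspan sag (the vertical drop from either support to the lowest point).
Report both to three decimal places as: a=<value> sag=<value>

seed: a₀ = √(S³/(24(L−S))) = √(123.804³/(24·54.730)) = 38.008757
iter 1: u=1.628625  f(a)=+7.734e+00  f'(a)=-3.720e+00  a ← 38.008757 − (+7.734e+00/-3.720e+00) = 40.087939
iter 2: u=1.544155  f(a)=+6.800e-01  f'(a)=-3.092e+00  a ← 40.087939 − (+6.800e-01/-3.092e+00) = 40.307851
iter 3: u=1.535731  f(a)=+6.375e-03  f'(a)=-3.034e+00  a ← 40.307851 − (+6.375e-03/-3.034e+00) = 40.309952
iter 4: u=1.535651  f(a)=+5.720e-07  f'(a)=-3.034e+00  a ← 40.309952 − (+5.720e-07/-3.034e+00) = 40.309952
iter 5: u=1.535651  f(a)=-5.684e-14  f'(a)=-3.034e+00  a ← 40.309952 − (-5.684e-14/-3.034e+00) = 40.309952
converged: |Δa| < 1e-12 after 5 iterations
sag = a·(cosh(S/(2a)) − 1) = 40.309952·(cosh(1.535651) − 1) = 57.636408
T_max/T_min = cosh(S/(2a)) = 2.429831

a=40.310 sag=57.636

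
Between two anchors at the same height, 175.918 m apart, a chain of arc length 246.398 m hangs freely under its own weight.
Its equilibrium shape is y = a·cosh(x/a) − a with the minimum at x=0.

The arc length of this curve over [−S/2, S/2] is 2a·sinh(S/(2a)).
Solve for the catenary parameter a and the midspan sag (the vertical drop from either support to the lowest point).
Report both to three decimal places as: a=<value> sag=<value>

seed: a₀ = √(S³/(24(L−S))) = √(175.918³/(24·70.480)) = 56.731837
iter 1: u=1.550435  f(a)=+8.973e+00  f'(a)=-3.136e+00  a ← 56.731837 − (+8.973e+00/-3.136e+00) = 59.593371
iter 2: u=1.475986  f(a)=+7.235e-01  f'(a)=-2.649e+00  a ← 59.593371 − (+7.235e-01/-2.649e+00) = 59.866562
iter 3: u=1.469251  f(a)=+5.617e-03  f'(a)=-2.608e+00  a ← 59.866562 − (+5.617e-03/-2.608e+00) = 59.868717
iter 4: u=1.469198  f(a)=+3.443e-07  f'(a)=-2.607e+00  a ← 59.868717 − (+3.443e-07/-2.607e+00) = 59.868717
iter 5: u=1.469198  f(a)=+0.000e+00  f'(a)=-2.607e+00  a ← 59.868717 − (+0.000e+00/-2.607e+00) = 59.868717
converged: |Δa| < 1e-12 after 5 iterations
sag = a·(cosh(S/(2a)) − 1) = 59.868717·(cosh(1.469198) − 1) = 77.106671
T_max/T_min = cosh(S/(2a)) = 2.287929

a=59.869 sag=77.107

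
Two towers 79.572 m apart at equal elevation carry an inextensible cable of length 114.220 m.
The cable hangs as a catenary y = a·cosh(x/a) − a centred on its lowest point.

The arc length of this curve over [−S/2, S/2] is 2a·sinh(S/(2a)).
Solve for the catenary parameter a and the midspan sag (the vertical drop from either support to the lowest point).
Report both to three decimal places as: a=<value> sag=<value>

seed: a₀ = √(S³/(24(L−S))) = √(79.572³/(24·34.648)) = 24.614766
iter 1: u=1.616347  f(a)=+4.818e+00  f'(a)=-3.623e+00  a ← 24.614766 − (+4.818e+00/-3.623e+00) = 25.944697
iter 2: u=1.533493  f(a)=+4.180e-01  f'(a)=-3.019e+00  a ← 25.944697 − (+4.180e-01/-3.019e+00) = 26.083162
iter 3: u=1.525352  f(a)=+3.808e-03  f'(a)=-2.964e+00  a ← 26.083162 − (+3.808e-03/-2.964e+00) = 26.084446
iter 4: u=1.525277  f(a)=+3.222e-07  f'(a)=-2.964e+00  a ← 26.084446 − (+3.222e-07/-2.964e+00) = 26.084446
iter 5: u=1.525277  f(a)=-2.842e-14  f'(a)=-2.964e+00  a ← 26.084446 − (-2.842e-14/-2.964e+00) = 26.084446
converged: |Δa| < 1e-12 after 5 iterations
sag = a·(cosh(S/(2a)) − 1) = 26.084446·(cosh(1.525277) − 1) = 36.700508
T_max/T_min = cosh(S/(2a)) = 2.406988

a=26.084 sag=36.701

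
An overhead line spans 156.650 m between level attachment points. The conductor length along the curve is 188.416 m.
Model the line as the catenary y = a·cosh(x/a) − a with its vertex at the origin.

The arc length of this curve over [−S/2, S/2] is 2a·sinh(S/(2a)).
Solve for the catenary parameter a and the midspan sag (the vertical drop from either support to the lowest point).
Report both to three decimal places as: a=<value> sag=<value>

seed: a₀ = √(S³/(24(L−S))) = √(156.650³/(24·31.766)) = 71.008234
iter 1: u=1.103041  f(a)=+1.989e+00  f'(a)=-1.008e+00  a ← 71.008234 − (+1.989e+00/-1.008e+00) = 72.981063
iter 2: u=1.073224  f(a)=+8.592e-02  f'(a)=-9.230e-01  a ← 72.981063 − (+8.592e-02/-9.230e-01) = 73.074152
iter 3: u=1.071856  f(a)=+1.763e-04  f'(a)=-9.192e-01  a ← 73.074152 − (+1.763e-04/-9.192e-01) = 73.074344
iter 4: u=1.071854  f(a)=+7.455e-10  f'(a)=-9.192e-01  a ← 73.074344 − (+7.455e-10/-9.192e-01) = 73.074344
iter 5: u=1.071854  f(a)=+0.000e+00  f'(a)=-9.192e-01  a ← 73.074344 − (+0.000e+00/-9.192e-01) = 73.074344
converged: |Δa| < 1e-12 after 5 iterations
sag = a·(cosh(S/(2a)) − 1) = 73.074344·(cosh(1.071854) − 1) = 46.152360
T_max/T_min = cosh(S/(2a)) = 1.631581

a=73.074 sag=46.152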